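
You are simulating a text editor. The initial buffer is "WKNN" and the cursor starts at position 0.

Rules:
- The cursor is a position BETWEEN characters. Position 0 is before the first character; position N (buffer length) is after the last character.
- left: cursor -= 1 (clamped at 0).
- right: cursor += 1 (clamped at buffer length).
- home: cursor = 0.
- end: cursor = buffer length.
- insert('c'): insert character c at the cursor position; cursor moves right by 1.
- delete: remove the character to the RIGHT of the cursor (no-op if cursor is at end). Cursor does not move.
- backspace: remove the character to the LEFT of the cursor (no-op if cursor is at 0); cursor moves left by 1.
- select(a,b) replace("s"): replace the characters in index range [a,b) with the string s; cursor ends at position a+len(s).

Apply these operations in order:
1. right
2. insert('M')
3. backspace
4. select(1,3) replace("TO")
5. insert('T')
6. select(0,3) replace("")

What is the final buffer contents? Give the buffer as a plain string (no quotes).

Answer: TN

Derivation:
After op 1 (right): buf='WKNN' cursor=1
After op 2 (insert('M')): buf='WMKNN' cursor=2
After op 3 (backspace): buf='WKNN' cursor=1
After op 4 (select(1,3) replace("TO")): buf='WTON' cursor=3
After op 5 (insert('T')): buf='WTOTN' cursor=4
After op 6 (select(0,3) replace("")): buf='TN' cursor=0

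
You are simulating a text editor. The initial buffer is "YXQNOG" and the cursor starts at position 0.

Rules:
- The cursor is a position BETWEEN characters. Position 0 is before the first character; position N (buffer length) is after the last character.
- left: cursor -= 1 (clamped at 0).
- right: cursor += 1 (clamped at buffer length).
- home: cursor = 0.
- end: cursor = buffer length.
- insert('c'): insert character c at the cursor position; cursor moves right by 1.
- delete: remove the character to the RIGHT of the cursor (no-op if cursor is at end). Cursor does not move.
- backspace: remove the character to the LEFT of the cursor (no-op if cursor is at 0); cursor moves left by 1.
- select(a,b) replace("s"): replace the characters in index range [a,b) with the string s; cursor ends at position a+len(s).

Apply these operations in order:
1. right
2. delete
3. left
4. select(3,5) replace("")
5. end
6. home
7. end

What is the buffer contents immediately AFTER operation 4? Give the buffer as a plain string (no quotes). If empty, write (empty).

After op 1 (right): buf='YXQNOG' cursor=1
After op 2 (delete): buf='YQNOG' cursor=1
After op 3 (left): buf='YQNOG' cursor=0
After op 4 (select(3,5) replace("")): buf='YQN' cursor=3

Answer: YQN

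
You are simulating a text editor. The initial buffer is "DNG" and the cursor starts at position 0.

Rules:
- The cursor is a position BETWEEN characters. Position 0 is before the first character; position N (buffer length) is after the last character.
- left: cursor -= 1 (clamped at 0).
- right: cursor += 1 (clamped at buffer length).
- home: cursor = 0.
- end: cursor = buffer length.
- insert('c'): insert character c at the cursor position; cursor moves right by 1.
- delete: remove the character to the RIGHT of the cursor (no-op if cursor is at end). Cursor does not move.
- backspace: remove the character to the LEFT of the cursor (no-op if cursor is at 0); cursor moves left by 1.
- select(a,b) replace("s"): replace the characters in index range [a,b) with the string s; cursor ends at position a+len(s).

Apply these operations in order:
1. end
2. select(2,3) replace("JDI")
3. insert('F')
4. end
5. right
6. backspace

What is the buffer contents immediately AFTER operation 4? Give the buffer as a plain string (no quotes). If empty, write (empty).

Answer: DNJDIF

Derivation:
After op 1 (end): buf='DNG' cursor=3
After op 2 (select(2,3) replace("JDI")): buf='DNJDI' cursor=5
After op 3 (insert('F')): buf='DNJDIF' cursor=6
After op 4 (end): buf='DNJDIF' cursor=6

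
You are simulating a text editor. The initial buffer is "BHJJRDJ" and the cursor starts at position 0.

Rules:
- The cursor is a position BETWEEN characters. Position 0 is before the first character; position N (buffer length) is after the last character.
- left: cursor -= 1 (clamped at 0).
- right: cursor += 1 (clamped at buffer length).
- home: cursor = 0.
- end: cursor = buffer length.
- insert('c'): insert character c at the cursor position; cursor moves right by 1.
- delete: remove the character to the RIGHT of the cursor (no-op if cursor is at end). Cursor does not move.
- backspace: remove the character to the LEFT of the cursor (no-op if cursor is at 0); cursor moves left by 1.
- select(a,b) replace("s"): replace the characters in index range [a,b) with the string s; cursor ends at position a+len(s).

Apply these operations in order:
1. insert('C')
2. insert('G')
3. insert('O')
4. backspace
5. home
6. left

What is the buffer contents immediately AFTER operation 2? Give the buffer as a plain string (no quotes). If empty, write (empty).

After op 1 (insert('C')): buf='CBHJJRDJ' cursor=1
After op 2 (insert('G')): buf='CGBHJJRDJ' cursor=2

Answer: CGBHJJRDJ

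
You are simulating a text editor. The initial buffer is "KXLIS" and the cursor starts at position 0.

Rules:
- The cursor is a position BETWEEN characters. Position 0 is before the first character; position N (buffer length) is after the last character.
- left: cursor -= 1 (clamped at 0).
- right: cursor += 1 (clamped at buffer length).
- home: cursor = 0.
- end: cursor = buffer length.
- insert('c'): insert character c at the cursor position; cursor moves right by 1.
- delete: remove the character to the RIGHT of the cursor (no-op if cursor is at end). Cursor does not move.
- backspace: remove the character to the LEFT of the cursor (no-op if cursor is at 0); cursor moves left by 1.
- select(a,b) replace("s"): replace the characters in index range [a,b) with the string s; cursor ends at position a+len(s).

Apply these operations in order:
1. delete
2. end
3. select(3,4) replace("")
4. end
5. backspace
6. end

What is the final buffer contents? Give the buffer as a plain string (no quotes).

After op 1 (delete): buf='XLIS' cursor=0
After op 2 (end): buf='XLIS' cursor=4
After op 3 (select(3,4) replace("")): buf='XLI' cursor=3
After op 4 (end): buf='XLI' cursor=3
After op 5 (backspace): buf='XL' cursor=2
After op 6 (end): buf='XL' cursor=2

Answer: XL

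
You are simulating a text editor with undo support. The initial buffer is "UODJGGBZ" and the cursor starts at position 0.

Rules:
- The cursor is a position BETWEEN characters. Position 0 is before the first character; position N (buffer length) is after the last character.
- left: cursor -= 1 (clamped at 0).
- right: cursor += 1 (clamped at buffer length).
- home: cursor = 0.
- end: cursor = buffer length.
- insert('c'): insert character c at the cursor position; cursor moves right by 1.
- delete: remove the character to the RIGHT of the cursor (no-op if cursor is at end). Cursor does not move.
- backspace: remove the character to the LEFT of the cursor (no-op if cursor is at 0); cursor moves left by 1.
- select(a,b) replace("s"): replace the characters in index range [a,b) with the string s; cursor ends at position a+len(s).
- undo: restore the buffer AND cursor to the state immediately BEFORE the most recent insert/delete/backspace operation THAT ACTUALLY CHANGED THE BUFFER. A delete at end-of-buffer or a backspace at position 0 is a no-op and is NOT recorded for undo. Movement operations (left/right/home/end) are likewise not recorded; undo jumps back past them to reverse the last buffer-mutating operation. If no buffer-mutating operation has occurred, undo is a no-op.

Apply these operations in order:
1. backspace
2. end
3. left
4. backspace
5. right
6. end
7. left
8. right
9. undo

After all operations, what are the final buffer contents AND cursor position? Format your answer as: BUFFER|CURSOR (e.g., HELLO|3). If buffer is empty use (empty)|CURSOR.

After op 1 (backspace): buf='UODJGGBZ' cursor=0
After op 2 (end): buf='UODJGGBZ' cursor=8
After op 3 (left): buf='UODJGGBZ' cursor=7
After op 4 (backspace): buf='UODJGGZ' cursor=6
After op 5 (right): buf='UODJGGZ' cursor=7
After op 6 (end): buf='UODJGGZ' cursor=7
After op 7 (left): buf='UODJGGZ' cursor=6
After op 8 (right): buf='UODJGGZ' cursor=7
After op 9 (undo): buf='UODJGGBZ' cursor=7

Answer: UODJGGBZ|7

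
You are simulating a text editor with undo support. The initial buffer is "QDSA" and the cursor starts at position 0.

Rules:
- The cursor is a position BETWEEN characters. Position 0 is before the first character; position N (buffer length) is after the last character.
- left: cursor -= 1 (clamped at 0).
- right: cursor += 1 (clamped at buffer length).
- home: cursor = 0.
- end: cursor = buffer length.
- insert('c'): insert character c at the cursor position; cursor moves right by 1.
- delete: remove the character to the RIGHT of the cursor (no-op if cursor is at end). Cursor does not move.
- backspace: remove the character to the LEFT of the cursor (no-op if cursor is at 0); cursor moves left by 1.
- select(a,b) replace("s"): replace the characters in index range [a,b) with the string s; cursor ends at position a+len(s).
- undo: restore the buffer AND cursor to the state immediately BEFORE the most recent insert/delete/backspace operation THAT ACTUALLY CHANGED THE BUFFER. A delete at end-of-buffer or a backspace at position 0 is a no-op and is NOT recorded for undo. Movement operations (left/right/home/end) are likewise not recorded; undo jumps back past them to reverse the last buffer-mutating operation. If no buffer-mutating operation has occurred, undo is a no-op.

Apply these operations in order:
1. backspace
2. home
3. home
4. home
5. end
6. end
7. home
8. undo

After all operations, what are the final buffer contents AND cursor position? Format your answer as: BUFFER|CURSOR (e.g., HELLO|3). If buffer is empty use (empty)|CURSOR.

Answer: QDSA|0

Derivation:
After op 1 (backspace): buf='QDSA' cursor=0
After op 2 (home): buf='QDSA' cursor=0
After op 3 (home): buf='QDSA' cursor=0
After op 4 (home): buf='QDSA' cursor=0
After op 5 (end): buf='QDSA' cursor=4
After op 6 (end): buf='QDSA' cursor=4
After op 7 (home): buf='QDSA' cursor=0
After op 8 (undo): buf='QDSA' cursor=0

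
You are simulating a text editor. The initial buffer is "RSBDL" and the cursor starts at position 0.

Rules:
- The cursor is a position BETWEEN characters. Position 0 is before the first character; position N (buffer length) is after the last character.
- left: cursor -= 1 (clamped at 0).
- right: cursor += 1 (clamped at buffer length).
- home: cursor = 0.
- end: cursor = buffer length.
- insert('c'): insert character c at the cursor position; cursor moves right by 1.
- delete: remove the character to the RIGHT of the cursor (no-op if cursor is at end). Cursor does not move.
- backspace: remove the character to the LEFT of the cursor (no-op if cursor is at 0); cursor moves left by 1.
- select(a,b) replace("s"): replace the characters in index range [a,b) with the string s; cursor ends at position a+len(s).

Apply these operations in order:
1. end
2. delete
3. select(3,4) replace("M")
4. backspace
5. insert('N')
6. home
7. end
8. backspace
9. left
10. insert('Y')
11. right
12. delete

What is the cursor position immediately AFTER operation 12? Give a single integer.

Answer: 5

Derivation:
After op 1 (end): buf='RSBDL' cursor=5
After op 2 (delete): buf='RSBDL' cursor=5
After op 3 (select(3,4) replace("M")): buf='RSBML' cursor=4
After op 4 (backspace): buf='RSBL' cursor=3
After op 5 (insert('N')): buf='RSBNL' cursor=4
After op 6 (home): buf='RSBNL' cursor=0
After op 7 (end): buf='RSBNL' cursor=5
After op 8 (backspace): buf='RSBN' cursor=4
After op 9 (left): buf='RSBN' cursor=3
After op 10 (insert('Y')): buf='RSBYN' cursor=4
After op 11 (right): buf='RSBYN' cursor=5
After op 12 (delete): buf='RSBYN' cursor=5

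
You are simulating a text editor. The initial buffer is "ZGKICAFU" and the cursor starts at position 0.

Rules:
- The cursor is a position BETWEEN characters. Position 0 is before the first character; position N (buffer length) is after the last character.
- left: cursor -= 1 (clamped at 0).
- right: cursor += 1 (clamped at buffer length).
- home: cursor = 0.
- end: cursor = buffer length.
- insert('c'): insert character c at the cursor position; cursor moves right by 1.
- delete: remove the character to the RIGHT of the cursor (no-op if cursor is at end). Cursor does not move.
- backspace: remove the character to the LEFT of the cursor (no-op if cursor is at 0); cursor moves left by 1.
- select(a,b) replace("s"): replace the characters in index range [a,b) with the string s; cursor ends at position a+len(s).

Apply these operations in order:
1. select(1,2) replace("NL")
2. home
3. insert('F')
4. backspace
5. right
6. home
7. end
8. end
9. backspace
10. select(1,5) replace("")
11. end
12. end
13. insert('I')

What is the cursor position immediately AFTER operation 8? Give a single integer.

Answer: 9

Derivation:
After op 1 (select(1,2) replace("NL")): buf='ZNLKICAFU' cursor=3
After op 2 (home): buf='ZNLKICAFU' cursor=0
After op 3 (insert('F')): buf='FZNLKICAFU' cursor=1
After op 4 (backspace): buf='ZNLKICAFU' cursor=0
After op 5 (right): buf='ZNLKICAFU' cursor=1
After op 6 (home): buf='ZNLKICAFU' cursor=0
After op 7 (end): buf='ZNLKICAFU' cursor=9
After op 8 (end): buf='ZNLKICAFU' cursor=9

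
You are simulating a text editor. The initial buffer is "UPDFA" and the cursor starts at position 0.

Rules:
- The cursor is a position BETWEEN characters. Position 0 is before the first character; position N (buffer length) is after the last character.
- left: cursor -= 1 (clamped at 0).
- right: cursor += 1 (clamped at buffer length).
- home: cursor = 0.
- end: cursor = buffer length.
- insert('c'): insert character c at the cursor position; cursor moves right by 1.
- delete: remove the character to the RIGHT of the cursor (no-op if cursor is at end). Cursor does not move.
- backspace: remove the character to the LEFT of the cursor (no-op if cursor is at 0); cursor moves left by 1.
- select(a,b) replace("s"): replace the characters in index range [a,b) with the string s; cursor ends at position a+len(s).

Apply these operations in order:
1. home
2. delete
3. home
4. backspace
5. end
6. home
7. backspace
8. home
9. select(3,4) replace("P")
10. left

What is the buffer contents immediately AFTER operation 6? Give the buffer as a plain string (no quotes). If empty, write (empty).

Answer: PDFA

Derivation:
After op 1 (home): buf='UPDFA' cursor=0
After op 2 (delete): buf='PDFA' cursor=0
After op 3 (home): buf='PDFA' cursor=0
After op 4 (backspace): buf='PDFA' cursor=0
After op 5 (end): buf='PDFA' cursor=4
After op 6 (home): buf='PDFA' cursor=0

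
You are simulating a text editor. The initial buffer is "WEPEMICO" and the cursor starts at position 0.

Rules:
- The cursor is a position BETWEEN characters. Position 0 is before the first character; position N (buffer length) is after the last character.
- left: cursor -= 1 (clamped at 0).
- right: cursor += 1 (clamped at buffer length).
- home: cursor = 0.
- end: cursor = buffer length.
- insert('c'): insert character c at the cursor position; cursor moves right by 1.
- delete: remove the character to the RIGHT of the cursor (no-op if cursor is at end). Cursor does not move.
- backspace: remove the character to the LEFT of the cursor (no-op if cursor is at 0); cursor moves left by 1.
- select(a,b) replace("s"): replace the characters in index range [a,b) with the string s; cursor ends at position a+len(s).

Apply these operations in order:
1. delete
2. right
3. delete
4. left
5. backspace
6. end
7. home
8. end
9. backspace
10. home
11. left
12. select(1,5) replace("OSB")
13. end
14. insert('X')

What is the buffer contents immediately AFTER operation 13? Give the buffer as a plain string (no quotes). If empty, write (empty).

Answer: EOSB

Derivation:
After op 1 (delete): buf='EPEMICO' cursor=0
After op 2 (right): buf='EPEMICO' cursor=1
After op 3 (delete): buf='EEMICO' cursor=1
After op 4 (left): buf='EEMICO' cursor=0
After op 5 (backspace): buf='EEMICO' cursor=0
After op 6 (end): buf='EEMICO' cursor=6
After op 7 (home): buf='EEMICO' cursor=0
After op 8 (end): buf='EEMICO' cursor=6
After op 9 (backspace): buf='EEMIC' cursor=5
After op 10 (home): buf='EEMIC' cursor=0
After op 11 (left): buf='EEMIC' cursor=0
After op 12 (select(1,5) replace("OSB")): buf='EOSB' cursor=4
After op 13 (end): buf='EOSB' cursor=4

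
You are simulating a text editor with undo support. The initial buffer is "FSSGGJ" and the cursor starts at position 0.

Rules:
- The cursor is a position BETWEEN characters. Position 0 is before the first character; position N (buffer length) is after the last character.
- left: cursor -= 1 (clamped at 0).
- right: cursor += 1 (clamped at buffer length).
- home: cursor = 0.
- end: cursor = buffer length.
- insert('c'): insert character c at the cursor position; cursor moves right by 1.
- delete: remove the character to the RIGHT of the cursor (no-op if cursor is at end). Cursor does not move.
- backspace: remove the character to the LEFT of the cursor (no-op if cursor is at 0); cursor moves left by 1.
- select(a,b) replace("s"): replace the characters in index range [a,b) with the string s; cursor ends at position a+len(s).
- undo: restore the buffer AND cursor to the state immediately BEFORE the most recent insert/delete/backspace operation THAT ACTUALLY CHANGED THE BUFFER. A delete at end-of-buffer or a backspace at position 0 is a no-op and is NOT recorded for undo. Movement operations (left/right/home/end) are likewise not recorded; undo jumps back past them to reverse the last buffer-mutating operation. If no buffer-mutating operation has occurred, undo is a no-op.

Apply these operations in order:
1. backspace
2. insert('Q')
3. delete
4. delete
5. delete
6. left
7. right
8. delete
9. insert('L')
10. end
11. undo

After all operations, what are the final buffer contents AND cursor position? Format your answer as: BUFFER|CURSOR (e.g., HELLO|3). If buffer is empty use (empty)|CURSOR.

After op 1 (backspace): buf='FSSGGJ' cursor=0
After op 2 (insert('Q')): buf='QFSSGGJ' cursor=1
After op 3 (delete): buf='QSSGGJ' cursor=1
After op 4 (delete): buf='QSGGJ' cursor=1
After op 5 (delete): buf='QGGJ' cursor=1
After op 6 (left): buf='QGGJ' cursor=0
After op 7 (right): buf='QGGJ' cursor=1
After op 8 (delete): buf='QGJ' cursor=1
After op 9 (insert('L')): buf='QLGJ' cursor=2
After op 10 (end): buf='QLGJ' cursor=4
After op 11 (undo): buf='QGJ' cursor=1

Answer: QGJ|1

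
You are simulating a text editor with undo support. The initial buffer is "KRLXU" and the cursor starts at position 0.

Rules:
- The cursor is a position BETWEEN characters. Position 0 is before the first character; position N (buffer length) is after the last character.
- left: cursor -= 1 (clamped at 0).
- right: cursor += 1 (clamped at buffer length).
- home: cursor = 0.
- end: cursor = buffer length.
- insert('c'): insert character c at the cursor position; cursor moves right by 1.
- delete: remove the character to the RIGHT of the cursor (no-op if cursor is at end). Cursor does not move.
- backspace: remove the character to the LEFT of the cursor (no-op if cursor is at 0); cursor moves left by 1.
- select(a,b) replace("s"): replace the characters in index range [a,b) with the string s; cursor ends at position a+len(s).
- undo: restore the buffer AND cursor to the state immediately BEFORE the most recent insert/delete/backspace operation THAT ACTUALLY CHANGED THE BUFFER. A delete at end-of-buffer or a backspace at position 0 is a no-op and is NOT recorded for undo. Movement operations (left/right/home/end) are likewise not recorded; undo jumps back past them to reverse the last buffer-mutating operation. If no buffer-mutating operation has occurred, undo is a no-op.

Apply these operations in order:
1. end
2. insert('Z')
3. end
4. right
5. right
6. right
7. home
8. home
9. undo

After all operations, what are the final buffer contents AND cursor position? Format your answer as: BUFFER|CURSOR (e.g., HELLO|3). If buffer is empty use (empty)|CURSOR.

After op 1 (end): buf='KRLXU' cursor=5
After op 2 (insert('Z')): buf='KRLXUZ' cursor=6
After op 3 (end): buf='KRLXUZ' cursor=6
After op 4 (right): buf='KRLXUZ' cursor=6
After op 5 (right): buf='KRLXUZ' cursor=6
After op 6 (right): buf='KRLXUZ' cursor=6
After op 7 (home): buf='KRLXUZ' cursor=0
After op 8 (home): buf='KRLXUZ' cursor=0
After op 9 (undo): buf='KRLXU' cursor=5

Answer: KRLXU|5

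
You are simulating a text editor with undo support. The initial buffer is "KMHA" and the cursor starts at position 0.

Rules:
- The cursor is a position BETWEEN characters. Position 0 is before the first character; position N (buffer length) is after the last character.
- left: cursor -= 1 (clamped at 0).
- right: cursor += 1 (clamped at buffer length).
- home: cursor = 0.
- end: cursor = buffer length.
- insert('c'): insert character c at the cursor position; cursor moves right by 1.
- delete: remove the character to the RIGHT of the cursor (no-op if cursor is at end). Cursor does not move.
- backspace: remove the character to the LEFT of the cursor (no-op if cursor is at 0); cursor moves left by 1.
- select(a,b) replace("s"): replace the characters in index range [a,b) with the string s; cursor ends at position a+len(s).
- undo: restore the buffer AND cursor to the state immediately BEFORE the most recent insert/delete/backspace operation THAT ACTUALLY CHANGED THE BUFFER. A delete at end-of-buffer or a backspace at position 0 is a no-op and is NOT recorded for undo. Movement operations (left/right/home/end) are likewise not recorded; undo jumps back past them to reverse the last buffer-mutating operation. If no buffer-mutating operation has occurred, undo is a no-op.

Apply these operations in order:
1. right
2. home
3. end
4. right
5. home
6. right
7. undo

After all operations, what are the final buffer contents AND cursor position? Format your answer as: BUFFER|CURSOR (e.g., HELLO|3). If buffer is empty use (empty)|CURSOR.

Answer: KMHA|1

Derivation:
After op 1 (right): buf='KMHA' cursor=1
After op 2 (home): buf='KMHA' cursor=0
After op 3 (end): buf='KMHA' cursor=4
After op 4 (right): buf='KMHA' cursor=4
After op 5 (home): buf='KMHA' cursor=0
After op 6 (right): buf='KMHA' cursor=1
After op 7 (undo): buf='KMHA' cursor=1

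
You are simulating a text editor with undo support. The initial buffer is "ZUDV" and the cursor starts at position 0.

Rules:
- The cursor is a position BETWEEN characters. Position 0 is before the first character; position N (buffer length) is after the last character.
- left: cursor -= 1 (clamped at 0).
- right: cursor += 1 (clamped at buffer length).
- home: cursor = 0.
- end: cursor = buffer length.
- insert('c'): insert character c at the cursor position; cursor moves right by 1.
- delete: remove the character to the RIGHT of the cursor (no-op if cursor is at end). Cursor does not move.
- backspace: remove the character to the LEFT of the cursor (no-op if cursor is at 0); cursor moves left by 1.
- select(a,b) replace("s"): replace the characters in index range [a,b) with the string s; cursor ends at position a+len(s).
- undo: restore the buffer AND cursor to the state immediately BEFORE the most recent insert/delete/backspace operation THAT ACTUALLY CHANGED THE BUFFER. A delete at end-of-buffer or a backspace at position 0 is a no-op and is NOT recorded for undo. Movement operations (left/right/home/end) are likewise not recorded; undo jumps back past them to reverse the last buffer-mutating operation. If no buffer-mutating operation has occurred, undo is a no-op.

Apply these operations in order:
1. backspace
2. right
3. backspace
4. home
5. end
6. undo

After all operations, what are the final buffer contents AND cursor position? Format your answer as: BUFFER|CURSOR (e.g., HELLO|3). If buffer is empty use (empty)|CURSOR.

Answer: ZUDV|1

Derivation:
After op 1 (backspace): buf='ZUDV' cursor=0
After op 2 (right): buf='ZUDV' cursor=1
After op 3 (backspace): buf='UDV' cursor=0
After op 4 (home): buf='UDV' cursor=0
After op 5 (end): buf='UDV' cursor=3
After op 6 (undo): buf='ZUDV' cursor=1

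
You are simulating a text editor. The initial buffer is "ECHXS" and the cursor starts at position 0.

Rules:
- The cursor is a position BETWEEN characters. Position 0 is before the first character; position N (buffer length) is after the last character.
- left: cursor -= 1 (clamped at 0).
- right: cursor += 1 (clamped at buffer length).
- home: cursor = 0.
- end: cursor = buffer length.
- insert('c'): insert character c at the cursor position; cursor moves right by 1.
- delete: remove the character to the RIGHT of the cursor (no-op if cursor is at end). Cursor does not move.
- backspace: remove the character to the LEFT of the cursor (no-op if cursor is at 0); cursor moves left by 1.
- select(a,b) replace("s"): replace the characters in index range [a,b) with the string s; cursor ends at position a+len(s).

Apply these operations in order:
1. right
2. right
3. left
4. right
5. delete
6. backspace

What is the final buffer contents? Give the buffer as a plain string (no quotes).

After op 1 (right): buf='ECHXS' cursor=1
After op 2 (right): buf='ECHXS' cursor=2
After op 3 (left): buf='ECHXS' cursor=1
After op 4 (right): buf='ECHXS' cursor=2
After op 5 (delete): buf='ECXS' cursor=2
After op 6 (backspace): buf='EXS' cursor=1

Answer: EXS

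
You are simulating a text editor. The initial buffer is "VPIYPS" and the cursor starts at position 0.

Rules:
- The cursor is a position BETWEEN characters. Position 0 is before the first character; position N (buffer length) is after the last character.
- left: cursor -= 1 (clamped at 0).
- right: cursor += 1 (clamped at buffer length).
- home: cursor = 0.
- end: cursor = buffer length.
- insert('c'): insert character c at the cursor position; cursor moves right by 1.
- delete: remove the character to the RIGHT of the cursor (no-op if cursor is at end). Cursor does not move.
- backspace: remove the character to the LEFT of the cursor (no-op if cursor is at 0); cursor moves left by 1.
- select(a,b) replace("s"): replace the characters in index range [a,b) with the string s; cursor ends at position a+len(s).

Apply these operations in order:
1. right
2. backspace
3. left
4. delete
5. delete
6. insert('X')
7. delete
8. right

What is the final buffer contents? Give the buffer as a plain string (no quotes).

After op 1 (right): buf='VPIYPS' cursor=1
After op 2 (backspace): buf='PIYPS' cursor=0
After op 3 (left): buf='PIYPS' cursor=0
After op 4 (delete): buf='IYPS' cursor=0
After op 5 (delete): buf='YPS' cursor=0
After op 6 (insert('X')): buf='XYPS' cursor=1
After op 7 (delete): buf='XPS' cursor=1
After op 8 (right): buf='XPS' cursor=2

Answer: XPS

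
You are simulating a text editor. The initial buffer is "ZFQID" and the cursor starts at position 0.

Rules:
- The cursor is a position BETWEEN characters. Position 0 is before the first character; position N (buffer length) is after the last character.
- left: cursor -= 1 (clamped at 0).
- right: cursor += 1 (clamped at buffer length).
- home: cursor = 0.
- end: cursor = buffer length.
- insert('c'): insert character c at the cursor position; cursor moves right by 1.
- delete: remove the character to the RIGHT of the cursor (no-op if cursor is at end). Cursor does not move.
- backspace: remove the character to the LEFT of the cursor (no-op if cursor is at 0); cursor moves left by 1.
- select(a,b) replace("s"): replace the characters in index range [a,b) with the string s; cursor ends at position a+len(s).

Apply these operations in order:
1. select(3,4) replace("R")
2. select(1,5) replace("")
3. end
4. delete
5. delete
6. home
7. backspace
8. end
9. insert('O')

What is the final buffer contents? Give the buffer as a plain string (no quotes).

Answer: ZO

Derivation:
After op 1 (select(3,4) replace("R")): buf='ZFQRD' cursor=4
After op 2 (select(1,5) replace("")): buf='Z' cursor=1
After op 3 (end): buf='Z' cursor=1
After op 4 (delete): buf='Z' cursor=1
After op 5 (delete): buf='Z' cursor=1
After op 6 (home): buf='Z' cursor=0
After op 7 (backspace): buf='Z' cursor=0
After op 8 (end): buf='Z' cursor=1
After op 9 (insert('O')): buf='ZO' cursor=2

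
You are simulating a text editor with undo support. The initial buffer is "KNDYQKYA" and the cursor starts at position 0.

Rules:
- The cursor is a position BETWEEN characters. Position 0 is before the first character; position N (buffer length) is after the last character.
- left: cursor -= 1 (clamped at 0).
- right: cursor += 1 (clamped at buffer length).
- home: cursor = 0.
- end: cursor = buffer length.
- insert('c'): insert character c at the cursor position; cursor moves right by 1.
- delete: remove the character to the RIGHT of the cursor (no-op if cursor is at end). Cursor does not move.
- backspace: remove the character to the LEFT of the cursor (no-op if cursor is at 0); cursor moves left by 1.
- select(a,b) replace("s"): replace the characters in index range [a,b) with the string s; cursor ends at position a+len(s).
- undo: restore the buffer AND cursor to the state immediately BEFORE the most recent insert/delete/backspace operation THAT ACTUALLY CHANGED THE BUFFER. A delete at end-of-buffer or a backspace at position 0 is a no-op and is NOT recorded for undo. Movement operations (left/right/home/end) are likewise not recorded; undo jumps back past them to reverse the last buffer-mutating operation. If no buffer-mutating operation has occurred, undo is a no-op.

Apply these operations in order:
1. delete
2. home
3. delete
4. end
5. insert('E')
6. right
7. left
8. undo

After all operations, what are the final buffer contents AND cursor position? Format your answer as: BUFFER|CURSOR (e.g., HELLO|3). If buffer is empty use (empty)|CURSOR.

After op 1 (delete): buf='NDYQKYA' cursor=0
After op 2 (home): buf='NDYQKYA' cursor=0
After op 3 (delete): buf='DYQKYA' cursor=0
After op 4 (end): buf='DYQKYA' cursor=6
After op 5 (insert('E')): buf='DYQKYAE' cursor=7
After op 6 (right): buf='DYQKYAE' cursor=7
After op 7 (left): buf='DYQKYAE' cursor=6
After op 8 (undo): buf='DYQKYA' cursor=6

Answer: DYQKYA|6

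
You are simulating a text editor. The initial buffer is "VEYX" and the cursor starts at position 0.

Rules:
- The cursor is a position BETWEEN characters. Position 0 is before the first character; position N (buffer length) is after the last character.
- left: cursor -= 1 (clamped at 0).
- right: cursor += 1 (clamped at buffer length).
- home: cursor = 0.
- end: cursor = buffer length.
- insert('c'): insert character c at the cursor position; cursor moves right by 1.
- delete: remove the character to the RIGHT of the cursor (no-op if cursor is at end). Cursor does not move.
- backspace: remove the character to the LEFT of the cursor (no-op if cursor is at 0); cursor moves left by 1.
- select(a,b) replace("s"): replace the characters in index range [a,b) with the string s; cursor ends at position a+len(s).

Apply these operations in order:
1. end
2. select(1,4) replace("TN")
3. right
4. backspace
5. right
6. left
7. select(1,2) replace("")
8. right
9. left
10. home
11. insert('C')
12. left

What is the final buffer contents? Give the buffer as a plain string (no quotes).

Answer: CV

Derivation:
After op 1 (end): buf='VEYX' cursor=4
After op 2 (select(1,4) replace("TN")): buf='VTN' cursor=3
After op 3 (right): buf='VTN' cursor=3
After op 4 (backspace): buf='VT' cursor=2
After op 5 (right): buf='VT' cursor=2
After op 6 (left): buf='VT' cursor=1
After op 7 (select(1,2) replace("")): buf='V' cursor=1
After op 8 (right): buf='V' cursor=1
After op 9 (left): buf='V' cursor=0
After op 10 (home): buf='V' cursor=0
After op 11 (insert('C')): buf='CV' cursor=1
After op 12 (left): buf='CV' cursor=0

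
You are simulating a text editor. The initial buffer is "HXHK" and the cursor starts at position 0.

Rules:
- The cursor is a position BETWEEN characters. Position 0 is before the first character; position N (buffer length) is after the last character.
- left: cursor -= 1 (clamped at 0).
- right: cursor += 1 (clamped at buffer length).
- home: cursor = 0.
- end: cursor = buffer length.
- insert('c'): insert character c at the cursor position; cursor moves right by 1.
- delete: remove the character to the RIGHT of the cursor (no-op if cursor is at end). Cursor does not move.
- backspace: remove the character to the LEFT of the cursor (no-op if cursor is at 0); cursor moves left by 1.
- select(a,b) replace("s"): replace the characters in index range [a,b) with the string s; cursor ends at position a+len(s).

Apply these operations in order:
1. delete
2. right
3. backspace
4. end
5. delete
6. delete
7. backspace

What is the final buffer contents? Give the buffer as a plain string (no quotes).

After op 1 (delete): buf='XHK' cursor=0
After op 2 (right): buf='XHK' cursor=1
After op 3 (backspace): buf='HK' cursor=0
After op 4 (end): buf='HK' cursor=2
After op 5 (delete): buf='HK' cursor=2
After op 6 (delete): buf='HK' cursor=2
After op 7 (backspace): buf='H' cursor=1

Answer: H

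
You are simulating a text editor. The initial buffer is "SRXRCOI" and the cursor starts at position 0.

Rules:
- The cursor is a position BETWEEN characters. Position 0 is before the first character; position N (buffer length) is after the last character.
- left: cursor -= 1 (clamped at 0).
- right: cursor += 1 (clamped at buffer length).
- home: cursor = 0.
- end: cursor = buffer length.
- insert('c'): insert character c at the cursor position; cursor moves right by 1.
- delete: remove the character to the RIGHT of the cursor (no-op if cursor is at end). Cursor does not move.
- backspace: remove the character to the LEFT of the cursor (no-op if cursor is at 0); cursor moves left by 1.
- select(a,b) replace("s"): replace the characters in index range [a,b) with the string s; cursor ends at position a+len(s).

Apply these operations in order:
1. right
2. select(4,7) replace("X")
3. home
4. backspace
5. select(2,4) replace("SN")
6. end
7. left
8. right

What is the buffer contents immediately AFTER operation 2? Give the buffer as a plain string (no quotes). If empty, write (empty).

After op 1 (right): buf='SRXRCOI' cursor=1
After op 2 (select(4,7) replace("X")): buf='SRXRX' cursor=5

Answer: SRXRX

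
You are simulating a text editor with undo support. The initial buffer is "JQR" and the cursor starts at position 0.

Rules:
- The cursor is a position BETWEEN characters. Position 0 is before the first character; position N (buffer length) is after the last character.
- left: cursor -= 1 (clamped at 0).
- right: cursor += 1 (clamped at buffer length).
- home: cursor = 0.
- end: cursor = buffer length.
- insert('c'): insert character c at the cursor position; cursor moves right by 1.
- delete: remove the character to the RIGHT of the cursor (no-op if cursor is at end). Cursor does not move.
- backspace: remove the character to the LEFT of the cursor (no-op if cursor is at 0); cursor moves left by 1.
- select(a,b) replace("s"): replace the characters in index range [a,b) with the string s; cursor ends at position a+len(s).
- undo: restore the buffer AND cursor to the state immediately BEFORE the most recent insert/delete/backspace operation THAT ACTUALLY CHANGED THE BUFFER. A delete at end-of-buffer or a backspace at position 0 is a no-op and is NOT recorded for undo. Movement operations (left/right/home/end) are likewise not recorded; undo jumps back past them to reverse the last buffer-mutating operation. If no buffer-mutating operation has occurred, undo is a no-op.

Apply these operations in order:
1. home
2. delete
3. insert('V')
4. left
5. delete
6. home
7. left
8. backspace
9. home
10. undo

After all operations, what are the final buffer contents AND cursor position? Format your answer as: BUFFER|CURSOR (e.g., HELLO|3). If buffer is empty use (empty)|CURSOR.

Answer: VQR|0

Derivation:
After op 1 (home): buf='JQR' cursor=0
After op 2 (delete): buf='QR' cursor=0
After op 3 (insert('V')): buf='VQR' cursor=1
After op 4 (left): buf='VQR' cursor=0
After op 5 (delete): buf='QR' cursor=0
After op 6 (home): buf='QR' cursor=0
After op 7 (left): buf='QR' cursor=0
After op 8 (backspace): buf='QR' cursor=0
After op 9 (home): buf='QR' cursor=0
After op 10 (undo): buf='VQR' cursor=0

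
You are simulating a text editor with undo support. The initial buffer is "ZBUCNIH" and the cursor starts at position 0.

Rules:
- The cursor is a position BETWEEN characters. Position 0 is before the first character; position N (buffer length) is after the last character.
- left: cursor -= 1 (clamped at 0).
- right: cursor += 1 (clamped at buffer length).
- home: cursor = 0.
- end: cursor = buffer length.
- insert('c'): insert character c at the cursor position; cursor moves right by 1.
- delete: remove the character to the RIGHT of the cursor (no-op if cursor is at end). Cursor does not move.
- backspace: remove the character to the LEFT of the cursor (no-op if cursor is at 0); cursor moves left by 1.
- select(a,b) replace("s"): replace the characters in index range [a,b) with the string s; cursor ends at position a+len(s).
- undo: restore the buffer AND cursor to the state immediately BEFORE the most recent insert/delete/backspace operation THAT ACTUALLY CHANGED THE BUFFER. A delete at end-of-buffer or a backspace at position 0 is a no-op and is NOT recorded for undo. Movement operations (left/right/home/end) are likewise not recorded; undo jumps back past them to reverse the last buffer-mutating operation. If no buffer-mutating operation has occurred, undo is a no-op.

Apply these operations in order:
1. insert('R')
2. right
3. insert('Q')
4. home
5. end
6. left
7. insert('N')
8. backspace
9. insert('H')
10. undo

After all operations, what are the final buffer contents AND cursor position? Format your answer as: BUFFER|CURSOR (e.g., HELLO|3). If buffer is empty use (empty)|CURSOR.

After op 1 (insert('R')): buf='RZBUCNIH' cursor=1
After op 2 (right): buf='RZBUCNIH' cursor=2
After op 3 (insert('Q')): buf='RZQBUCNIH' cursor=3
After op 4 (home): buf='RZQBUCNIH' cursor=0
After op 5 (end): buf='RZQBUCNIH' cursor=9
After op 6 (left): buf='RZQBUCNIH' cursor=8
After op 7 (insert('N')): buf='RZQBUCNINH' cursor=9
After op 8 (backspace): buf='RZQBUCNIH' cursor=8
After op 9 (insert('H')): buf='RZQBUCNIHH' cursor=9
After op 10 (undo): buf='RZQBUCNIH' cursor=8

Answer: RZQBUCNIH|8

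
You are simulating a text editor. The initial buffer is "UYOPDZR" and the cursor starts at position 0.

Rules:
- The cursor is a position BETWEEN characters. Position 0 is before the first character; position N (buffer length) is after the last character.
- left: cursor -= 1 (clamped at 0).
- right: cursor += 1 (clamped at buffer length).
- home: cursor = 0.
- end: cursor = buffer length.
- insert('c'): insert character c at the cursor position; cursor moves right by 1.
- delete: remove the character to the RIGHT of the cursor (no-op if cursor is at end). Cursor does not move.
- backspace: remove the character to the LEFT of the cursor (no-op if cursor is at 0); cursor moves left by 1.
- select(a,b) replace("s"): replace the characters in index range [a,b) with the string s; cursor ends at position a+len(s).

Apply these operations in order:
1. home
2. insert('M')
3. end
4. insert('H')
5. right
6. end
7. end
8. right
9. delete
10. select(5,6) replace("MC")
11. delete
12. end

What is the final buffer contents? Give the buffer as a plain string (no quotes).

Answer: MUYOPMCRH

Derivation:
After op 1 (home): buf='UYOPDZR' cursor=0
After op 2 (insert('M')): buf='MUYOPDZR' cursor=1
After op 3 (end): buf='MUYOPDZR' cursor=8
After op 4 (insert('H')): buf='MUYOPDZRH' cursor=9
After op 5 (right): buf='MUYOPDZRH' cursor=9
After op 6 (end): buf='MUYOPDZRH' cursor=9
After op 7 (end): buf='MUYOPDZRH' cursor=9
After op 8 (right): buf='MUYOPDZRH' cursor=9
After op 9 (delete): buf='MUYOPDZRH' cursor=9
After op 10 (select(5,6) replace("MC")): buf='MUYOPMCZRH' cursor=7
After op 11 (delete): buf='MUYOPMCRH' cursor=7
After op 12 (end): buf='MUYOPMCRH' cursor=9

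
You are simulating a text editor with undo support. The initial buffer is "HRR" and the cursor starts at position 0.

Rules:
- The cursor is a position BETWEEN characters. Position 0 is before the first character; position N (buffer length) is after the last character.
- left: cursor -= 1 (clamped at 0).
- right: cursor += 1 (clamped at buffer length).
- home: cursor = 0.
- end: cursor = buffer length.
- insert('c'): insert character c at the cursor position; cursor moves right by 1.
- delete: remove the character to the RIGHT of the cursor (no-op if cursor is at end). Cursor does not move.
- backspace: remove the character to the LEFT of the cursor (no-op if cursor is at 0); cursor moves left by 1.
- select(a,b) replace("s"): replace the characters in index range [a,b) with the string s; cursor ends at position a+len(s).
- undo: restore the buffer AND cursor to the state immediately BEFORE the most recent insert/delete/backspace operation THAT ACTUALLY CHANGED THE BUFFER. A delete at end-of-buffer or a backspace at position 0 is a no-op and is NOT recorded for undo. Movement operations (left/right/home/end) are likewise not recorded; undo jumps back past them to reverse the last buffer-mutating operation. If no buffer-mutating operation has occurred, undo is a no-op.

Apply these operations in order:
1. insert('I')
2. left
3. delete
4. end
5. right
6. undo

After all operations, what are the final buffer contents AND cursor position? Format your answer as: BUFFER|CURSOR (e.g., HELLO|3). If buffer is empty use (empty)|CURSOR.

Answer: IHRR|0

Derivation:
After op 1 (insert('I')): buf='IHRR' cursor=1
After op 2 (left): buf='IHRR' cursor=0
After op 3 (delete): buf='HRR' cursor=0
After op 4 (end): buf='HRR' cursor=3
After op 5 (right): buf='HRR' cursor=3
After op 6 (undo): buf='IHRR' cursor=0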